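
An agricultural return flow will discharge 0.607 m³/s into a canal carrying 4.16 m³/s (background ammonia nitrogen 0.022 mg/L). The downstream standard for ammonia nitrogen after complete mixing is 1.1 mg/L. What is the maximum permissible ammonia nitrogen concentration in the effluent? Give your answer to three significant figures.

At the limit, (Qr·Cr + Qe·Cₑ)/(Qr + Qe) = 1.1:
Cₑ = (4.767·1.1 − 4.160·0.02200) / 0.6070 = 8.488 mg/L.

8.49 mg/L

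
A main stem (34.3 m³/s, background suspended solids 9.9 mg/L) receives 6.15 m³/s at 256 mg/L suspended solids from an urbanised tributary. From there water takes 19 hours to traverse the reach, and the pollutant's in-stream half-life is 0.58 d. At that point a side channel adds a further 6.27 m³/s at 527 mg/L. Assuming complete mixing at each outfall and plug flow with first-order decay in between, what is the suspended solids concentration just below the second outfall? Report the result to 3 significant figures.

Mass balance: C = (34.30·9.900 + 6.150·256.0) / 40.45 = 1914/40.45 = 47.32 mg/L; combined flow 40.45 m³/s.
Half-life 0.58 d → k = ln 2 / 0.58 = 1.195 d⁻¹.
After decay, C = 47.32 × e^(−kt) = 47.32 × 0.3882 = 18.37 mg/L.
Second outfall: C = (40.45·18.37 + 6.270·527.0)/46.72 = 86.63 mg/L.

86.6 mg/L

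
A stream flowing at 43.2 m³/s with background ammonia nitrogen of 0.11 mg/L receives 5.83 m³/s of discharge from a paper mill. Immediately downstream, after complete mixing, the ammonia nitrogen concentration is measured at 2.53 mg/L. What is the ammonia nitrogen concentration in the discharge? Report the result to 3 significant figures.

Mass balance: 43.20·0.1100 + 5.830·Cₑ = 49.03·2.530
→ Cₑ = (49.03·2.530 − 43.20·0.1100) / 5.830 = 20.46 mg/L.

20.5 mg/L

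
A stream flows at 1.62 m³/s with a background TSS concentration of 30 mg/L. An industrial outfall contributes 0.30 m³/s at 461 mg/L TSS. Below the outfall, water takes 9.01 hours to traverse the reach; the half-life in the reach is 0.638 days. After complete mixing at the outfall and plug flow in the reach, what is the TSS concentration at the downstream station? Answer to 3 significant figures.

Mixed concentration C = ΣQC/ΣQ = (1.620·30.00 + 0.3000·461.0) / 1.920 = 186.9/1.920 = 97.34 mg/L.
Half-life 0.638 d → k = ln 2 / 0.638 = 1.086 d⁻¹.
First-order decay: C = 97.34·exp(−k·t) = 97.34·0.6651 = 64.74 mg/L.

64.7 mg/L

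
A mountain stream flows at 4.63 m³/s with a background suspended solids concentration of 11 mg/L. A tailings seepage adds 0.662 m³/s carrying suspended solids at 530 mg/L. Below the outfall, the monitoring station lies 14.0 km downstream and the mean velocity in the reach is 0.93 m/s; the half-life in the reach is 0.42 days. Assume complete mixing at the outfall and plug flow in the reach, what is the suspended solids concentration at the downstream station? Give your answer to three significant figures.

57.0 mg/L

Conservation of mass: C = (4.630·11.00 + 0.6620·530.0) / 5.292 = 401.8/5.292 = 75.92 mg/L.
Travel time t = 14.0·1000 / 0.93 = 15050 s = 4.182 h.
Half-life 0.42 d → k = ln 2 / 0.42 = 1.650 d⁻¹.
Applying C = C₀e^(−kt): 75.92 × 0.7501 = 56.95 mg/L.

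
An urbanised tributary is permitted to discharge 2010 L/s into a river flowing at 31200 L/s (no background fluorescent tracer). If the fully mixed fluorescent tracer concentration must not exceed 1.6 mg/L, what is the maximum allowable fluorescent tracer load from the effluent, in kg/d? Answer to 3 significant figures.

4590 kg/d

Mass balance at the limit: 31200·0 + 2010·Cₑ = 33210·1.6 → Cₑ = 26.44 mg/L.
2010 L/s = 2.010 m³/s. Load = 2.010 m³/s × 26.44 g/m³ × 86 400 s/d = 4591 kg/d.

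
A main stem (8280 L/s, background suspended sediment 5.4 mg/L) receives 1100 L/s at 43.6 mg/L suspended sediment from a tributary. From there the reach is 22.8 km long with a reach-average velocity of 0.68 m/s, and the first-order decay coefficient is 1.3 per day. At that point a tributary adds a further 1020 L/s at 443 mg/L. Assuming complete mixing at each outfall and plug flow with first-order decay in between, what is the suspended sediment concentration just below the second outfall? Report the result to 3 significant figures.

Flow-weighted average: C = (8280·5.400 + 1100·43.60) / 9380 = 92670/9380 = 9.880 mg/L; combined flow 9380 L/s.
Travel time t = 22.8·1000 / 0.68 = 33530 s = 9.314 h.
After decay, C = 9.880 × e^(−kt) = 9.880 × 0.6038 = 5.966 mg/L.
At the second outfall, C = (9380·5.966 + 1020·443.0) / (9380 + 1020) = 48.83 mg/L.

48.8 mg/L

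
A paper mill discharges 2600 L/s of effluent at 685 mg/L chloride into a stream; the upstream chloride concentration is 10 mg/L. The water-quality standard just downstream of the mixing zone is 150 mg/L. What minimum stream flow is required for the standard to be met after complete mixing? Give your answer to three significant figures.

Set C_mix = 150: (Q·10.00 + 2600·685.0) / (Q + 2600) = 150
→ Q = 2600·(685.0 − 150)/(150 − 10.00) = 9936 L/s.

9940 L/s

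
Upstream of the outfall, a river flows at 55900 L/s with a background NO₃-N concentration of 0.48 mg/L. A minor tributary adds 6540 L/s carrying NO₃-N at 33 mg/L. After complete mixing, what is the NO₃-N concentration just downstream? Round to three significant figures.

Flow-weighted average: C = (55900·0.4800 + 6540·33.00) / 62440 = 242700/62440 = 3.886 mg/L.

3.89 mg/L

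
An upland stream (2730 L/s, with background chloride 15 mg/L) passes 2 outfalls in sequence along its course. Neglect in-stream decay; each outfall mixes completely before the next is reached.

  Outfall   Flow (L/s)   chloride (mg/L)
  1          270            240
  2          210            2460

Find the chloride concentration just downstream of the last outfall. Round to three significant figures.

After outfall 1: Q = 2730 + 270.0 = 3000 L/s; C = (2730·15.00 + 270.0·240.0)/3000 = 35.25 mg/L.
After outfall 2: Q = 3000 + 210.0 = 3210 L/s; C = (3000·35.25 + 210.0·2460)/3210 = 193.9 mg/L.

194 mg/L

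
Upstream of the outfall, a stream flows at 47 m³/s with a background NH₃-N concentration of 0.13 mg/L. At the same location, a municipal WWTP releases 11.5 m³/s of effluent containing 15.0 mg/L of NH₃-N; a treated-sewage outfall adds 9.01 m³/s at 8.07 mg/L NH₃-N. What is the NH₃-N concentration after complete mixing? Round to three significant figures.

3.72 mg/L

After mixing, C = (47.00·0.1300 + 11.50·15.00 + 9.010·8.070) / 67.51 = 251.3/67.51 = 3.723 mg/L.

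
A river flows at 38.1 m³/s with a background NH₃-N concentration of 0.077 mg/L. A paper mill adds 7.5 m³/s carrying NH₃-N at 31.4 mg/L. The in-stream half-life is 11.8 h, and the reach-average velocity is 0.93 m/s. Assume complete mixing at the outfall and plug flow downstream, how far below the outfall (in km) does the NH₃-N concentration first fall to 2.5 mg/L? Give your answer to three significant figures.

42.1 km

Flow-weighted average: C = (38.10·0.07700 + 7.500·31.40) / 45.60 = 238.4/45.60 = 5.229 mg/L.
Half-life 11.8 h → k = ln 2 / 11.8 = 0.05874 h⁻¹ = 1.410 d⁻¹.
Set 5.229·exp(−k·t) = 2.5 → t = ln(5.229/2.5)/k = 45220 s = 12.56 h.
Distance = v·t = 0.93·45220 = 42060 m = 42.06 km.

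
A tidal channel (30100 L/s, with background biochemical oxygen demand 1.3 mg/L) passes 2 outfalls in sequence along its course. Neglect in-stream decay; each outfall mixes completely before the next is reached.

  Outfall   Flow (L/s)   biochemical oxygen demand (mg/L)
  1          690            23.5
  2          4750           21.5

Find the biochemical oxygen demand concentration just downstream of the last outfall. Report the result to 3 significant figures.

After outfall 1: Q = 30100 + 690.0 = 30790 L/s; C = (30100·1.300 + 690.0·23.50)/30790 = 1.797 mg/L.
After outfall 2: Q = 30790 + 4750 = 35540 L/s; C = (30790·1.797 + 4750·21.50)/35540 = 4.431 mg/L.

4.43 mg/L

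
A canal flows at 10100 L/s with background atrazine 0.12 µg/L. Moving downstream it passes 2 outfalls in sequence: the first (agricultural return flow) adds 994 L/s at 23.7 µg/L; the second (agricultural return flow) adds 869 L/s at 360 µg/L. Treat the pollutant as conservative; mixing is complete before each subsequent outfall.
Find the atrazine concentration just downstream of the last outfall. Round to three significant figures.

Outfall 1: combined Q = 11090 L/s; C = (10100·0.1200 + 994.0·23.70)/11090 = 2.233 µg/L.
Outfall 2: combined Q = 11960 L/s; C = (11090·2.233 + 869.0·360.0)/11960 = 28.22 µg/L.

28.2 µg/L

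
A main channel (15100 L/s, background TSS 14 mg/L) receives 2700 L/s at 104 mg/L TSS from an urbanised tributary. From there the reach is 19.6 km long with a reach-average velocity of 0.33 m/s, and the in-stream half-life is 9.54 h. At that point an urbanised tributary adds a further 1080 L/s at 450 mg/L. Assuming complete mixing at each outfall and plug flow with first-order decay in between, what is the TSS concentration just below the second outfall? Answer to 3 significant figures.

33.6 mg/L

Mixed concentration C = ΣQC/ΣQ = (15100·14.00 + 2700·104.0) / 17800 = 492200/17800 = 27.65 mg/L; combined flow 17800 L/s.
Travel time t = 19.6·1000 / 0.33 = 59390 s = 16.50 h.
Half-life 9.54 h → k = ln 2 / 9.54 = 0.07266 h⁻¹ = 1.744 d⁻¹.
After decay, C = 27.65 × e^(−kt) = 27.65 × 0.3016 = 8.339 mg/L.
Second outfall: C = (17800·8.339 + 1080·450.0)/18880 = 33.60 mg/L.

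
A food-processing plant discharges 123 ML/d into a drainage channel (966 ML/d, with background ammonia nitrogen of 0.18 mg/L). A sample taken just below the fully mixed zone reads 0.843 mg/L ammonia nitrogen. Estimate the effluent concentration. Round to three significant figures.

Mass balance: 966.0·0.1800 + 123.0·Cₑ = 1089·0.8430
→ Cₑ = (1089·0.8430 − 966.0·0.1800) / 123.0 = 6.050 mg/L.

6.05 mg/L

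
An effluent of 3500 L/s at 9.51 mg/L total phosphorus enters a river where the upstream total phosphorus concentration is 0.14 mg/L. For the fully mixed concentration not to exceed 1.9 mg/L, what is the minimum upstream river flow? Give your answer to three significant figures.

15100 L/s

Set C_mix = 1.9: (Q·0.1400 + 3500·9.510) / (Q + 3500) = 1.9
→ Q = 3500·(9.510 − 1.9)/(1.9 − 0.1400) = 15130 L/s.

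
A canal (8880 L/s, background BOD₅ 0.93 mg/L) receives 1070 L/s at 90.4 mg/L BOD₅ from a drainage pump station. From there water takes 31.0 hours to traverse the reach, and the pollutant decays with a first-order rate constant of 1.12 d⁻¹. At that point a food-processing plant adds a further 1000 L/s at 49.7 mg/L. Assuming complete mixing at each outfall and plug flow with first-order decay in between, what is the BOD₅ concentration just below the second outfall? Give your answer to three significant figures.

Flow-weighted average: C = (8880·0.9300 + 1070·90.40) / 9950 = 105000/9950 = 10.55 mg/L; combined flow 9950 L/s.
First-order decay: C = 10.55·exp(−k·t) = 10.55·0.2354 = 2.483 mg/L.
Second outfall: C = (9950·2.483 + 1000·49.70)/10950 = 6.795 mg/L.

6.80 mg/L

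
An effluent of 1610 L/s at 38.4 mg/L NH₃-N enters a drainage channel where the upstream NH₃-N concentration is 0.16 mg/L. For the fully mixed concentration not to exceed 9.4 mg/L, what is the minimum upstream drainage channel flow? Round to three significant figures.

5050 L/s

Set C_mix = 9.4: (Q·0.1600 + 1610·38.40) / (Q + 1610) = 9.4
→ Q = 1610·(38.40 − 9.4)/(9.4 − 0.1600) = 5053 L/s.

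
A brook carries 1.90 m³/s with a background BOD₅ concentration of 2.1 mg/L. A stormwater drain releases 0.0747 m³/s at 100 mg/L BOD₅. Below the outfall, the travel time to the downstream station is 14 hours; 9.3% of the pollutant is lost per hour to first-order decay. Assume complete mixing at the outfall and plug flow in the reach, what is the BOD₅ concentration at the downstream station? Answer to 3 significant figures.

Flow-weighted average: C = (1.900·2.100 + 0.07470·100.0) / 1.975 = 11.46/1.975 = 5.803 mg/L.
9.3%/h lost → k = −ln(1 − 0.093) = 0.09761 h⁻¹.
Applying C = C₀e^(−kt): 5.803 × 0.2550 = 1.480 mg/L.

1.48 mg/L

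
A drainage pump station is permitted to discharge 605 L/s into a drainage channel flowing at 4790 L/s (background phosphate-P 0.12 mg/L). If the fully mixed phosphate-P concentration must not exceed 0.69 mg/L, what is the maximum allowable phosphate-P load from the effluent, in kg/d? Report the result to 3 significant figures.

272 kg/d

Mass balance at the limit: 4790·0.1200 + 605.0·Cₑ = 5395·0.69 → Cₑ = 5.203 mg/L.
605.0 L/s = 0.6050 m³/s. Load = 0.6050 m³/s × 5.203 g/m³ × 86 400 s/d = 272.0 kg/d.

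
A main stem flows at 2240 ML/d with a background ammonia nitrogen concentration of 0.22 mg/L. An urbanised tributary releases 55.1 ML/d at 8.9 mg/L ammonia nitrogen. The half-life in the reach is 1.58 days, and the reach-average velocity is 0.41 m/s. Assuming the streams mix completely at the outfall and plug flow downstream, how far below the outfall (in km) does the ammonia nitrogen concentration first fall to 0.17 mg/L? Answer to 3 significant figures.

74.6 km

Flow-weighted average: C = (2240·0.2200 + 55.10·8.900) / 2295 = 983.2/2295 = 0.4284 mg/L.
Half-life 1.58 d → k = ln 2 / 1.58 = 0.4387 d⁻¹.
Set 0.4284·exp(−k·t) = 0.17 → t = ln(0.4284/0.17)/k = 182000 s = 50.56 h.
Distance = v·t = 0.41·182000 = 74630 m = 74.63 km.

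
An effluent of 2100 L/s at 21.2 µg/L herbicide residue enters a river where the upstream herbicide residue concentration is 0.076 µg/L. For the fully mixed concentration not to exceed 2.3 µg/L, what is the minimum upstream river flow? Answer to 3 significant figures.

Set C_mix = 2.3: (Q·0.07600 + 2100·21.20) / (Q + 2100) = 2.3
→ Q = 2100·(21.20 − 2.3)/(2.3 − 0.07600) = 17850 L/s.

17800 L/s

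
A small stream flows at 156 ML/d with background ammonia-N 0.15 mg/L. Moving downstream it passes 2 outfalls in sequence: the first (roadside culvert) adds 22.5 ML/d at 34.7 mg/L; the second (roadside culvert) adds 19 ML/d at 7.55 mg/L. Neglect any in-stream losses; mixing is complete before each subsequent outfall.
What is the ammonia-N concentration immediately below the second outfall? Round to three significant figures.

4.80 mg/L

After outfall 1: Q = 156.0 + 22.50 = 178.5 ML/d; C = (156.0·0.1500 + 22.50·34.70)/178.5 = 4.505 mg/L.
After outfall 2: Q = 178.5 + 19.00 = 197.5 ML/d; C = (178.5·4.505 + 19.00·7.550)/197.5 = 4.798 mg/L.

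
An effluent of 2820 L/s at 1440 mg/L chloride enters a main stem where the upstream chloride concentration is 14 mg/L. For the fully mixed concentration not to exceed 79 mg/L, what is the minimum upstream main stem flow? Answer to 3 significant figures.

59000 L/s

Set C_mix = 79: (Q·14.00 + 2820·1440) / (Q + 2820) = 79
→ Q = 2820·(1440 − 79)/(79 − 14.00) = 59050 L/s.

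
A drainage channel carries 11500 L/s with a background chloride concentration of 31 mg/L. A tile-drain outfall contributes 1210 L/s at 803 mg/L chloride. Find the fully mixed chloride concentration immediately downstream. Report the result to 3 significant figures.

Mass balance: C = (11500·31.00 + 1210·803.0) / 12710 = 1328000/12710 = 104.5 mg/L.

104 mg/L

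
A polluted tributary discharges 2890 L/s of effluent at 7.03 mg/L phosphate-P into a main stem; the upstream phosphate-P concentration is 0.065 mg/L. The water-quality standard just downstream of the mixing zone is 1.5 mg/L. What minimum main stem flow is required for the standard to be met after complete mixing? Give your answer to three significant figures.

11100 L/s

Set C_mix = 1.5: (Q·0.06500 + 2890·7.030) / (Q + 2890) = 1.5
→ Q = 2890·(7.030 − 1.5)/(1.5 − 0.06500) = 11140 L/s.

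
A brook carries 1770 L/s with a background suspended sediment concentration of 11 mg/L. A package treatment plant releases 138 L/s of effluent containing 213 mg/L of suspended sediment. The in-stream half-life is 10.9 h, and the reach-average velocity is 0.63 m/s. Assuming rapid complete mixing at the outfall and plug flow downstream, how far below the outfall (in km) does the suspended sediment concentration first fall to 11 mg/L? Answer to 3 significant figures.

30.1 km

After mixing, C = (1770·11.00 + 138.0·213.0) / 1908 = 48860/1908 = 25.61 mg/L.
Half-life 10.9 h → k = ln 2 / 10.9 = 0.06359 h⁻¹ = 1.526 d⁻¹.
Set 25.61·exp(−k·t) = 11 → t = ln(25.61/11)/k = 47840 s = 13.29 h.
Distance = v·t = 0.63·47840 = 30140 m = 30.14 km.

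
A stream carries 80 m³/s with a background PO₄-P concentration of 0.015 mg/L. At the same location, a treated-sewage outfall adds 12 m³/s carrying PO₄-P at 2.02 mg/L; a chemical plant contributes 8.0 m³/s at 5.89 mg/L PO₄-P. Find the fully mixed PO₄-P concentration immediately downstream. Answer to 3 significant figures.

0.726 mg/L

Mass balance: C = (80.00·0.01500 + 12.00·2.020 + 8.000·5.890) / 100.0 = 72.56/100.0 = 0.7256 mg/L.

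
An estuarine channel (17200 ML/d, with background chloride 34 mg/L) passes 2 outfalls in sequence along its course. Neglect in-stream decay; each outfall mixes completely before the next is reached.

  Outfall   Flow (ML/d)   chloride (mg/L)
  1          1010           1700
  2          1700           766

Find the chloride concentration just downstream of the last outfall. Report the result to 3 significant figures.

181 mg/L

Outfall 1: combined Q = 18210 ML/d; C = (17200·34.00 + 1010·1700)/18210 = 126.4 mg/L.
Outfall 2: combined Q = 19910 ML/d; C = (18210·126.4 + 1700·766.0)/19910 = 181.0 mg/L.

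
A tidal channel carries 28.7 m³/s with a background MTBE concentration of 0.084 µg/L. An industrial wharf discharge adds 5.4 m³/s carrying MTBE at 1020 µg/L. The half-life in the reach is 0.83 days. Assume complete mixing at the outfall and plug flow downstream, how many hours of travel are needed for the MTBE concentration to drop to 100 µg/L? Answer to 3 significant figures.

After mixing, C = (28.70·0.08400 + 5.400·1020) / 34.10 = 5510/34.10 = 161.6 µg/L.
Half-life 0.83 d → k = ln 2 / 0.83 = 0.8351 d⁻¹.
161.6·exp(−k·t) = 100 → t = ln(161.6/100)/k = 49650 s = 13.79 h.

13.8 h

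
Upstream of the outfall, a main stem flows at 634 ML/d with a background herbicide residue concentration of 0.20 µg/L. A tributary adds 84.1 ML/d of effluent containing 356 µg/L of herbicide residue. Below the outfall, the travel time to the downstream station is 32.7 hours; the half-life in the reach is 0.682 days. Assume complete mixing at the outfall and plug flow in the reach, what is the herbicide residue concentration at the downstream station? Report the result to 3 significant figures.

Mass balance: C = (634.0·0.2000 + 84.10·356.0) / 718.1 = 30070/718.1 = 41.87 µg/L.
Half-life 0.682 d → k = ln 2 / 0.682 = 1.016 d⁻¹.
First-order decay: C = 41.87·exp(−k·t) = 41.87·0.2504 = 10.48 µg/L.

10.5 µg/L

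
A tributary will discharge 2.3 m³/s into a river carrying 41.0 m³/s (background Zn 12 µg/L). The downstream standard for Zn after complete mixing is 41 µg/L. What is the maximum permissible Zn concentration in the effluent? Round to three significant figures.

At the limit, (Qr·Cr + Qe·Cₑ)/(Qr + Qe) = 41:
Cₑ = (43.30·41 − 41.00·12.00) / 2.300 = 558.0 µg/L.

558 µg/L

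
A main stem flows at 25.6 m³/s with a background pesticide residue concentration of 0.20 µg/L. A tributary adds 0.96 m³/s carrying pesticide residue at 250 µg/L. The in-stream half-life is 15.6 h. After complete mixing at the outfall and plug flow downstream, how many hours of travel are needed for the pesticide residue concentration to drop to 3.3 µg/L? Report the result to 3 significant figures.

23.1 h

After mixing, C = (25.60·0.2000 + 0.9600·250.0) / 26.56 = 245.1/26.56 = 9.229 µg/L.
Half-life 15.6 h → k = ln 2 / 15.6 = 0.04443 h⁻¹ = 1.066 d⁻¹.
9.229·exp(−k·t) = 3.3 → t = ln(9.229/3.3)/k = 83320 s = 23.15 h.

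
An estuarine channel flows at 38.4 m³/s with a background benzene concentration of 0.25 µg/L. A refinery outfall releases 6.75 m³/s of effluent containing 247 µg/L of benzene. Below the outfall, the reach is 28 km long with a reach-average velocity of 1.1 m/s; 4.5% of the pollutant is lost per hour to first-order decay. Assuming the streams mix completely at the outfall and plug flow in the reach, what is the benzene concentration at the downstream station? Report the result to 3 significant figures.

26.8 µg/L

Conservation of mass: C = (38.40·0.2500 + 6.750·247.0) / 45.15 = 1677/45.15 = 37.14 µg/L.
Travel time t = 28·1000 / 1.1 = 25450 s = 7.071 h.
4.5%/h lost → k = −ln(1 − 0.045) = 0.04604 h⁻¹.
Decay over the reach: 37.14·exp(−kt) = 37.14·0.7221 = 26.82 µg/L.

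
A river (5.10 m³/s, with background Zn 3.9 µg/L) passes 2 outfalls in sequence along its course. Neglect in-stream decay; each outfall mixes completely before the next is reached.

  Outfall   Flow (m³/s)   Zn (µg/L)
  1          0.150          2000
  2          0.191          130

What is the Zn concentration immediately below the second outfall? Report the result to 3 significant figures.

Outfall 1: combined Q = 5.250 m³/s; C = (5.100·3.900 + 0.1500·2000)/5.250 = 60.93 µg/L.
Outfall 2: combined Q = 5.441 m³/s; C = (5.250·60.93 + 0.1910·130.0)/5.441 = 63.36 µg/L.

63.4 µg/L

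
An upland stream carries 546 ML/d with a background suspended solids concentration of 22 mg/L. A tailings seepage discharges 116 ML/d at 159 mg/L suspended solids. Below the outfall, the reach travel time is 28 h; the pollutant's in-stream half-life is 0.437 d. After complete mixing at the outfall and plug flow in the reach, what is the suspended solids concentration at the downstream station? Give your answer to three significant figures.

After mixing, C = (546.0·22.00 + 116.0·159.0) / 662.0 = 30460/662.0 = 46.01 mg/L.
Half-life 0.437 d → k = ln 2 / 0.437 = 1.586 d⁻¹.
First-order decay: C = 46.01·exp(−k·t) = 46.01·0.1572 = 7.230 mg/L.

7.23 mg/L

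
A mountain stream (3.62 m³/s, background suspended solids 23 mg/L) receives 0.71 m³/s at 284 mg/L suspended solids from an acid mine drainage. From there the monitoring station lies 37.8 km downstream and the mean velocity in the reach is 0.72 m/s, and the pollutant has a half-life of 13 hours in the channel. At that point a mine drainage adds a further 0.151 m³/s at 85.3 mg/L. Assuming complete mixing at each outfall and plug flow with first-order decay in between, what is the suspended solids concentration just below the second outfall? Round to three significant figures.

Mass balance: C = (3.620·23.00 + 0.7100·284.0) / 4.330 = 284.9/4.330 = 65.80 mg/L; combined flow 4.330 m³/s.
Travel time t = 37.8·1000 / 0.72 = 52500 s = 14.58 h.
Half-life 13 h → k = ln 2 / 13 = 0.05332 h⁻¹ = 1.280 d⁻¹.
Applying C = C₀e^(−kt): 65.80 × 0.4595 = 30.24 mg/L.
At the second outfall, C = (4.330·30.24 + 0.1510·85.30) / (4.330 + 0.1510) = 32.09 mg/L.

32.1 mg/L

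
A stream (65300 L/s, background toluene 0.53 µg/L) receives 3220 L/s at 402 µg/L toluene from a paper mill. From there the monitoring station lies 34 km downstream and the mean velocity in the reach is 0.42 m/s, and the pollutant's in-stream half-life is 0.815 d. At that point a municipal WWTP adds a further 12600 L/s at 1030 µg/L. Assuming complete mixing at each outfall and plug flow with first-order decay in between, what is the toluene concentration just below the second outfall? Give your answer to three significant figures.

Mixed concentration C = ΣQC/ΣQ = (65300·0.5300 + 3220·402.0) / 68520 = 1329000/68520 = 19.40 µg/L; combined flow 68520 L/s.
Travel time t = 34·1000 / 0.42 = 80950 s = 22.49 h.
Half-life 0.815 d → k = ln 2 / 0.815 = 0.8505 d⁻¹.
First-order decay: C = 19.40·exp(−k·t) = 19.40·0.4507 = 8.743 µg/L.
At the second outfall, C = (68520·8.743 + 12600·1030) / (68520 + 12600) = 167.4 µg/L.

167 µg/L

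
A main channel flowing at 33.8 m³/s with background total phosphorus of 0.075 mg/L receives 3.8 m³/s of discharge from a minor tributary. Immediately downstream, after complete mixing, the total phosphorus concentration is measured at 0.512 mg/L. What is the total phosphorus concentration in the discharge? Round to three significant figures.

Mass balance: 33.80·0.07500 + 3.800·Cₑ = 37.60·0.5120
→ Cₑ = (37.60·0.5120 − 33.80·0.07500) / 3.800 = 4.399 mg/L.

4.40 mg/L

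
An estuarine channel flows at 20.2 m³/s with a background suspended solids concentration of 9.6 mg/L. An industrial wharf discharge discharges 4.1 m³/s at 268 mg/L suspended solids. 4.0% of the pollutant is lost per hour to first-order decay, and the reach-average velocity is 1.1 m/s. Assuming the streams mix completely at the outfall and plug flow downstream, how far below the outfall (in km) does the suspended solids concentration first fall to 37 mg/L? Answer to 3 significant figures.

35.2 km

Conservation of mass: C = (20.20·9.600 + 4.100·268.0) / 24.30 = 1293/24.30 = 53.20 mg/L.
4.0%/h lost → k = −ln(1 − 0.04) = 0.04082 h⁻¹.
Set 53.20·exp(−k·t) = 37 → t = ln(53.20/37)/k = 32020 s = 8.895 h.
Distance = v·t = 1.1·32020 = 35220 m = 35.22 km.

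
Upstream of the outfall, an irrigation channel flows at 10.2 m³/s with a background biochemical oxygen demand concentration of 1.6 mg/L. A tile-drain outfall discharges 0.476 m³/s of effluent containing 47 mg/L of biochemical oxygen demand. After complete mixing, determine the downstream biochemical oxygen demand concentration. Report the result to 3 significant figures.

Mixed concentration C = ΣQC/ΣQ = (10.20·1.600 + 0.4760·47.00) / 10.68 = 38.69/10.68 = 3.624 mg/L.

3.62 mg/L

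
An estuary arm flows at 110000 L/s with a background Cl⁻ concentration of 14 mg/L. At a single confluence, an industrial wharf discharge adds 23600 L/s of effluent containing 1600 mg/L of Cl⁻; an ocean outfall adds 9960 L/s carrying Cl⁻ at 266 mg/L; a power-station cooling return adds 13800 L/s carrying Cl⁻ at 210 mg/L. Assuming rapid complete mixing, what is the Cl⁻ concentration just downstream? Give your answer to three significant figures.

285 mg/L

Mass balance: C = (110000·14.00 + 23600·1600 + 9960·266.0 + 13800·210.0) / 157400 = 44850000/157400 = 285.0 mg/L.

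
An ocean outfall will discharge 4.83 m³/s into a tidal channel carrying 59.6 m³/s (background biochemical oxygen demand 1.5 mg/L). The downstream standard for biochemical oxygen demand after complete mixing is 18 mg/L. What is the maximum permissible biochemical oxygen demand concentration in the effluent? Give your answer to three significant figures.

222 mg/L

At the limit, (Qr·Cr + Qe·Cₑ)/(Qr + Qe) = 18:
Cₑ = (64.43·18 − 59.60·1.500) / 4.830 = 221.6 mg/L.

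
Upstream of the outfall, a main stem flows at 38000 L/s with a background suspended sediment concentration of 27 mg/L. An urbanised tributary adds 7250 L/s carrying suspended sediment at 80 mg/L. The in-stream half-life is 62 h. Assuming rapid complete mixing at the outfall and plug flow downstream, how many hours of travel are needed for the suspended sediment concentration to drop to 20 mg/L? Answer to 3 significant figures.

Mixed concentration C = ΣQC/ΣQ = (38000·27.00 + 7250·80.00) / 45250 = 1606000/45250 = 35.49 mg/L.
Half-life 62 h → k = ln 2 / 62 = 0.01118 h⁻¹ = 0.2683 d⁻¹.
35.49·exp(−k·t) = 20 → t = ln(35.49/20)/k = 184700 s = 51.30 h.

51.3 h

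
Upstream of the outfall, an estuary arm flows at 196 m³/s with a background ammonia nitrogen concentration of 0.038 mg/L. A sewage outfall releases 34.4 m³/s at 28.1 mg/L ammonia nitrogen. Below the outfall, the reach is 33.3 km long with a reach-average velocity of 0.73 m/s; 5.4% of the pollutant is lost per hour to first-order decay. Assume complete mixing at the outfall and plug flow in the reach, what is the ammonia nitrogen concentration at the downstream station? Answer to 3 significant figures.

2.09 mg/L

After mixing, C = (196.0·0.03800 + 34.40·28.10) / 230.4 = 974.1/230.4 = 4.228 mg/L.
Travel time t = 33.3·1000 / 0.73 = 45620 s = 12.67 h.
5.4%/h lost → k = −ln(1 − 0.054) = 0.05551 h⁻¹.
Applying C = C₀e^(−kt): 4.228 × 0.4949 = 2.092 mg/L.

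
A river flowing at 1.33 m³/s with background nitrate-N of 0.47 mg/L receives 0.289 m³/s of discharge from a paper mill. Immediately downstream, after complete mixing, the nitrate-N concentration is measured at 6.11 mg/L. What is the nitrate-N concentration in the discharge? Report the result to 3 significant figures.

32.1 mg/L

Mass balance: 1.330·0.4700 + 0.2890·Cₑ = 1.619·6.110
→ Cₑ = (1.619·6.110 − 1.330·0.4700) / 0.2890 = 32.07 mg/L.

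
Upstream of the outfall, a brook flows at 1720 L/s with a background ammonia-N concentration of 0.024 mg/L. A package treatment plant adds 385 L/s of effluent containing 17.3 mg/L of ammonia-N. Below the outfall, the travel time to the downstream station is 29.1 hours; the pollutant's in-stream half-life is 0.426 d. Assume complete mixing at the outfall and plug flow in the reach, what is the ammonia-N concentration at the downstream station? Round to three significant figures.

Mass balance: C = (1720·0.02400 + 385.0·17.30) / 2105 = 6702/2105 = 3.184 mg/L.
Half-life 0.426 d → k = ln 2 / 0.426 = 1.627 d⁻¹.
First-order decay: C = 3.184·exp(−k·t) = 3.184·0.1391 = 0.4427 mg/L.

0.443 mg/L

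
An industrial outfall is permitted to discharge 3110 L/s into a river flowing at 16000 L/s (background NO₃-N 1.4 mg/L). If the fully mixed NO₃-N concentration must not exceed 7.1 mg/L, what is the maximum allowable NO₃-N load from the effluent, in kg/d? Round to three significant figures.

9790 kg/d

Mass balance at the limit: 16000·1.400 + 3110·Cₑ = 19110·7.1 → Cₑ = 36.42 mg/L.
3110 L/s = 3.110 m³/s. Load = 3.110 m³/s × 36.42 g/m³ × 86 400 s/d = 9787 kg/d.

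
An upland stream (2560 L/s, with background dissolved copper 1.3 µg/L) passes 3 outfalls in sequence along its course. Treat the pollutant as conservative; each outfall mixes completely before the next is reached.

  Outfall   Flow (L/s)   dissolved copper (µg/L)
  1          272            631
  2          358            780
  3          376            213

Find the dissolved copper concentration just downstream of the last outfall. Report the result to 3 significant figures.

150 µg/L

Outfall 1: combined Q = 2832 L/s; C = (2560·1.300 + 272.0·631.0)/2832 = 61.78 µg/L.
Outfall 2: combined Q = 3190 L/s; C = (2832·61.78 + 358.0·780.0)/3190 = 142.4 µg/L.
Outfall 3: combined Q = 3566 L/s; C = (3190·142.4 + 376.0·213.0)/3566 = 149.8 µg/L.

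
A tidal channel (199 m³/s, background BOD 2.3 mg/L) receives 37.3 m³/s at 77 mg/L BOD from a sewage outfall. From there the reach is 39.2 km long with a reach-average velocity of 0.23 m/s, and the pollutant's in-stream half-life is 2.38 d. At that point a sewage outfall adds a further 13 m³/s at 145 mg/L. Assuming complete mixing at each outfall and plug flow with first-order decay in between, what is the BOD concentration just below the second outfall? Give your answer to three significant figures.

15.1 mg/L

Conservation of mass: C = (199.0·2.300 + 37.30·77.00) / 236.3 = 3330/236.3 = 14.09 mg/L; combined flow 236.3 m³/s.
Travel time t = 39.2·1000 / 0.23 = 170400 s = 47.34 h.
Half-life 2.38 d → k = ln 2 / 2.38 = 0.2912 d⁻¹.
First-order decay: C = 14.09·exp(−k·t) = 14.09·0.5630 = 7.933 mg/L.
Second outfall: C = (236.3·7.933 + 13.00·145.0)/249.3 = 15.08 mg/L.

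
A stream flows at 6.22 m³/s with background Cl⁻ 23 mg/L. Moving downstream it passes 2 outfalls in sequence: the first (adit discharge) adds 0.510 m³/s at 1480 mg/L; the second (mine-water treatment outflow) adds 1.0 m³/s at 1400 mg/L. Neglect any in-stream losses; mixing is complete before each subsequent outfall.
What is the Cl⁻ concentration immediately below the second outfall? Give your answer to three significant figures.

Outfall 1: combined Q = 6.730 m³/s; C = (6.220·23.00 + 0.5100·1480)/6.730 = 133.4 mg/L.
Outfall 2: combined Q = 7.730 m³/s; C = (6.730·133.4 + 1.000·1400)/7.730 = 297.3 mg/L.

297 mg/L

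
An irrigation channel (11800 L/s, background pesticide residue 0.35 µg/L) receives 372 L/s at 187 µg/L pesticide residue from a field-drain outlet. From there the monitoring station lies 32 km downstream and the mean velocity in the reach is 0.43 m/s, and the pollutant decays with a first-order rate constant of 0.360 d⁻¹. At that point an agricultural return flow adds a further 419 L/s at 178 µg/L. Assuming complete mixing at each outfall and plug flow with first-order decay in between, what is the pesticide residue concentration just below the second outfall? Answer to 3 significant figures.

10.2 µg/L

Flow-weighted average: C = (11800·0.3500 + 372.0·187.0) / 12170 = 73690/12170 = 6.054 µg/L; combined flow 12170 L/s.
Travel time t = 32·1000 / 0.43 = 74420 s = 20.67 h.
After decay, C = 6.054 × e^(−kt) = 6.054 × 0.7334 = 4.440 µg/L.
At the second outfall, C = (12170·4.440 + 419.0·178.0) / (12170 + 419.0) = 10.22 µg/L.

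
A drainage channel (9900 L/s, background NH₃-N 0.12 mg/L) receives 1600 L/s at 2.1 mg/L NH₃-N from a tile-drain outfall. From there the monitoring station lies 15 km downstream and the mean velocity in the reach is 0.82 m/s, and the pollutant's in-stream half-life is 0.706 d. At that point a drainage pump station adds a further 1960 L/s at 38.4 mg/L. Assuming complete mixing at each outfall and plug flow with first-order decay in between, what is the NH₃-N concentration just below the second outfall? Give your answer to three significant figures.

5.87 mg/L

Flow-weighted average: C = (9900·0.1200 + 1600·2.100) / 11500 = 4548/11500 = 0.3955 mg/L; combined flow 11500 L/s.
Travel time t = 15·1000 / 0.82 = 18290 s = 5.081 h.
Half-life 0.706 d → k = ln 2 / 0.706 = 0.9818 d⁻¹.
First-order decay: C = 0.3955·exp(−k·t) = 0.3955·0.8123 = 0.3213 mg/L.
Second outfall: C = (11500·0.3213 + 1960·38.40)/13460 = 5.866 mg/L.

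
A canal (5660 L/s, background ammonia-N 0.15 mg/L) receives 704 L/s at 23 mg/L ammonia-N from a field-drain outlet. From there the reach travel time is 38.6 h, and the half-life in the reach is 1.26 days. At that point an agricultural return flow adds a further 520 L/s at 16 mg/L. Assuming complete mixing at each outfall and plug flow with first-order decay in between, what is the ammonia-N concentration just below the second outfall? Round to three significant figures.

2.23 mg/L

Mixed concentration C = ΣQC/ΣQ = (5660·0.1500 + 704.0·23.00) / 6364 = 17040/6364 = 2.678 mg/L; combined flow 6364 L/s.
Half-life 1.26 d → k = ln 2 / 1.26 = 0.5501 d⁻¹.
First-order decay: C = 2.678·exp(−k·t) = 2.678·0.4128 = 1.105 mg/L.
At the second outfall, C = (6364·1.105 + 520.0·16.00) / (6364 + 520.0) = 2.230 mg/L.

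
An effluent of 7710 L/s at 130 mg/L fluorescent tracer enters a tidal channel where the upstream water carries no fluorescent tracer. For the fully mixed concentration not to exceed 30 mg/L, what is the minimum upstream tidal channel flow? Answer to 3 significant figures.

Set C_mix = 30: (Q·0 + 7710·130.0) / (Q + 7710) = 30
→ Q = 7710·(130.0 − 30)/(30 − 0) = 25700 L/s.

25700 L/s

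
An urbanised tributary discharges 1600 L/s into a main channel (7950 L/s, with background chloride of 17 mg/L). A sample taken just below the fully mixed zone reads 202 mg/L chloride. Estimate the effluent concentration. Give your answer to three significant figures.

1120 mg/L

Mass balance: 7950·17.00 + 1600·Cₑ = 9550·202.0
→ Cₑ = (9550·202.0 − 7950·17.00) / 1600 = 1121 mg/L.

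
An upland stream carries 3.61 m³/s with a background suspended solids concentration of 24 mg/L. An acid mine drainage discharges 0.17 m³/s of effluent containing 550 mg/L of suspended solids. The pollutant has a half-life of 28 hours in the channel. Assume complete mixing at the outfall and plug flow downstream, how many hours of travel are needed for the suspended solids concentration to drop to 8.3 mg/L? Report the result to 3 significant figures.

After mixing, C = (3.610·24.00 + 0.1700·550.0) / 3.780 = 180.1/3.780 = 47.66 mg/L.
Half-life 28 h → k = ln 2 / 28 = 0.02476 h⁻¹ = 0.5941 d⁻¹.
47.66·exp(−k·t) = 8.3 → t = ln(47.66/8.3)/k = 254200 s = 70.60 h.

70.6 h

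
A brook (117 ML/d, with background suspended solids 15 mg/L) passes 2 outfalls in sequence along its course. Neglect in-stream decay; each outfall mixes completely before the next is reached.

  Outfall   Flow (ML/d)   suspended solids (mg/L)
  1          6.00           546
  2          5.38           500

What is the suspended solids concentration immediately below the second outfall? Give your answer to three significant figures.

After outfall 1: Q = 117.0 + 6.000 = 123.0 ML/d; C = (117.0·15.00 + 6.000·546.0)/123.0 = 40.90 mg/L.
After outfall 2: Q = 123.0 + 5.380 = 128.4 ML/d; C = (123.0·40.90 + 5.380·500.0)/128.4 = 60.14 mg/L.

60.1 mg/L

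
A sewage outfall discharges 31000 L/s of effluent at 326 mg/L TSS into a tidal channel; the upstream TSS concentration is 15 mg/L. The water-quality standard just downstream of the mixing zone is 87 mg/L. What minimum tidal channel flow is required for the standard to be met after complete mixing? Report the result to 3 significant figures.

103000 L/s

Set C_mix = 87: (Q·15.00 + 31000·326.0) / (Q + 31000) = 87
→ Q = 31000·(326.0 − 87)/(87 − 15.00) = 102900 L/s.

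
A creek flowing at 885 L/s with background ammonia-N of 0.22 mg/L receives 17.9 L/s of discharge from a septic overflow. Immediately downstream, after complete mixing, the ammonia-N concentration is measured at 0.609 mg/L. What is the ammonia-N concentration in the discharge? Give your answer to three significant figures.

Mass balance: 885.0·0.2200 + 17.90·Cₑ = 902.9·0.6090
→ Cₑ = (902.9·0.6090 − 885.0·0.2200) / 17.90 = 19.84 mg/L.

19.8 mg/L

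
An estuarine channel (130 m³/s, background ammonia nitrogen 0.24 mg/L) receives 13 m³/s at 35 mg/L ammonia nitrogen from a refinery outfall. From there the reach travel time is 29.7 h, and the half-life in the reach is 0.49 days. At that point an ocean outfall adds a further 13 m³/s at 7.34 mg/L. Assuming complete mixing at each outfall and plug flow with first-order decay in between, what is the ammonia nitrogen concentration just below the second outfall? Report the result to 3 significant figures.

Mass balance: C = (130.0·0.2400 + 13.00·35.00) / 143.0 = 486.2/143.0 = 3.400 mg/L; combined flow 143.0 m³/s.
Half-life 0.49 d → k = ln 2 / 0.49 = 1.415 d⁻¹.
First-order decay: C = 3.400·exp(−k·t) = 3.400·0.1737 = 0.5905 mg/L.
Second outfall: C = (143.0·0.5905 + 13.00·7.340)/156.0 = 1.153 mg/L.

1.15 mg/L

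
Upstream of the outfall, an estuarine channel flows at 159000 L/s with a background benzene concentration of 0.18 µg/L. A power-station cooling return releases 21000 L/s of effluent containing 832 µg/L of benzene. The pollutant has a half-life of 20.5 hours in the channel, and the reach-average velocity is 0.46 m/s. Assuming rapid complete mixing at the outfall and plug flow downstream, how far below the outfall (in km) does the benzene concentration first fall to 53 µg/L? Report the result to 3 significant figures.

Mixed concentration C = ΣQC/ΣQ = (159000·0.1800 + 21000·832.0) / 180000 = 17500000/180000 = 97.23 µg/L.
Half-life 20.5 h → k = ln 2 / 20.5 = 0.03381 h⁻¹ = 0.8115 d⁻¹.
Set 97.23·exp(−k·t) = 53 → t = ln(97.23/53)/k = 64600 s = 17.94 h.
Distance = v·t = 0.46·64600 = 29720 m = 29.72 km.

29.7 km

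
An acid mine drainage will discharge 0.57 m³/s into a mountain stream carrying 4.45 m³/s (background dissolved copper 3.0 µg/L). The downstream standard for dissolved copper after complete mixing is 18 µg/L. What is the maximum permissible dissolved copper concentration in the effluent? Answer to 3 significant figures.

At the limit, (Qr·Cr + Qe·Cₑ)/(Qr + Qe) = 18:
Cₑ = (5.020·18 − 4.450·3.000) / 0.5700 = 135.1 µg/L.

135 µg/L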